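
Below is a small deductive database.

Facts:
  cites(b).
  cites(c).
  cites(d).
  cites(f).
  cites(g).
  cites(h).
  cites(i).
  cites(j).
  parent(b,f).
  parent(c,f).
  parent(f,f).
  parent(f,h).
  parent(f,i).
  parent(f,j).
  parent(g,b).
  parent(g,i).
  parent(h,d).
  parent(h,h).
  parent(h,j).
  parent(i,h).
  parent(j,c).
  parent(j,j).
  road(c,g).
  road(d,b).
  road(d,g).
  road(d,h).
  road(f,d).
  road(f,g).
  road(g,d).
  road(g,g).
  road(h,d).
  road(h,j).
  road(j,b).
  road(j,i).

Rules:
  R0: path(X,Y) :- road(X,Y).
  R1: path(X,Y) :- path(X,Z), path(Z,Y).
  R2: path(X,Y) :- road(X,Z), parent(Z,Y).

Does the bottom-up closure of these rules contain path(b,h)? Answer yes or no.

round 1: derive path(c,g) via R0 from road(c,g)
round 1: derive path(d,b) via R0 from road(d,b)
round 1: derive path(d,g) via R0 from road(d,g)
round 1: derive path(d,h) via R0 from road(d,h)
round 1: derive path(f,d) via R0 from road(f,d)
round 1: derive path(f,g) via R0 from road(f,g)
round 1: derive path(g,d) via R0 from road(g,d)
round 1: derive path(g,g) via R0 from road(g,g)
round 1: derive path(h,d) via R0 from road(h,d)
round 1: derive path(h,j) via R0 from road(h,j)
round 1: derive path(j,b) via R0 from road(j,b)
round 1: derive path(j,i) via R0 from road(j,i)
round 1: derive path(c,b) via R2 from road(c,g), parent(g,b)
round 1: derive path(c,i) via R2 from road(c,g), parent(g,i)
round 1: derive path(d,d) via R2 from road(d,h), parent(h,d)
round 1: derive path(d,f) via R2 from road(d,b), parent(b,f)
round 1: derive path(d,i) via R2 from road(d,g), parent(g,i)
round 1: derive path(d,j) via R2 from road(d,h), parent(h,j)
round 1: derive path(f,b) via R2 from road(f,g), parent(g,b)
round 1: derive path(f,i) via R2 from road(f,g), parent(g,i)
round 1: derive path(g,b) via R2 from road(g,g), parent(g,b)
round 1: derive path(g,i) via R2 from road(g,g), parent(g,i)
round 1: derive path(h,c) via R2 from road(h,j), parent(j,c)
round 1: derive path(j,f) via R2 from road(j,b), parent(b,f)
round 1: derive path(j,h) via R2 from road(j,i), parent(i,h)
round 2: derive path(c,d) via R1 from path(c,g), path(g,d)
round 2: derive path(d,c) via R1 from path(d,h), path(h,c)
round 2: derive path(f,f) via R1 from path(f,d), path(d,f)
round 2: derive path(f,h) via R1 from path(f,d), path(d,h)
round 2: derive path(f,j) via R1 from path(f,d), path(d,j)
round 2: derive path(g,f) via R1 from path(g,d), path(d,f)
round 2: derive path(g,h) via R1 from path(g,d), path(d,h)
round 2: derive path(g,j) via R1 from path(g,d), path(d,j)
round 2: derive path(h,b) via R1 from path(h,c), path(c,b)
round 2: derive path(h,f) via R1 from path(h,d), path(d,f)
round 2: derive path(h,g) via R1 from path(h,c), path(c,g)
round 2: derive path(h,h) via R1 from path(h,d), path(d,h)
round 2: derive path(h,i) via R1 from path(h,c), path(c,i)
round 2: derive path(j,c) via R1 from path(j,h), path(h,c)
round 2: derive path(j,d) via R1 from path(j,f), path(f,d)
round 2: derive path(j,g) via R1 from path(j,f), path(f,g)
round 2: derive path(j,j) via R1 from path(j,h), path(h,j)
round 3: derive path(c,c) via R1 from path(c,d), path(d,c)
round 3: derive path(c,f) via R1 from path(c,d), path(d,f)
round 3: derive path(c,h) via R1 from path(c,d), path(d,h)
round 3: derive path(c,j) via R1 from path(c,d), path(d,j)
round 3: derive path(f,c) via R1 from path(f,d), path(d,c)
round 3: derive path(g,c) via R1 from path(g,d), path(d,c)

no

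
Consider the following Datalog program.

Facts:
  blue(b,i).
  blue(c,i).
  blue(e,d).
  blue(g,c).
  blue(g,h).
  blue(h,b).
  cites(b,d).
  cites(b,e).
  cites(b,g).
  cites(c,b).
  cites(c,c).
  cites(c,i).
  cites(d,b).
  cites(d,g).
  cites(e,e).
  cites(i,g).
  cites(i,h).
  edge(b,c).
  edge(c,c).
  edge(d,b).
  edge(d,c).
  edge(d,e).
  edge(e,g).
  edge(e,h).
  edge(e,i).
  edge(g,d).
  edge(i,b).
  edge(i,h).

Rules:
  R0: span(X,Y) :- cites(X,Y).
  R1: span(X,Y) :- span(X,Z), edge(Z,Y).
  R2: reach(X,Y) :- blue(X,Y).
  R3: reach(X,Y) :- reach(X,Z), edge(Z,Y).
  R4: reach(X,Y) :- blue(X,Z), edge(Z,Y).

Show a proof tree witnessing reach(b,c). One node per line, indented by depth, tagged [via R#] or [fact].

reach(b,c)  [via R3]
  reach(b,b)  [via R4]
    blue(b,i)  [fact]
    edge(i,b)  [fact]
  edge(b,c)  [fact]

round 1: derive reach(b,i) via R2 from blue(b,i)
round 1: derive reach(c,i) via R2 from blue(c,i)
round 1: derive reach(e,d) via R2 from blue(e,d)
round 1: derive reach(g,c) via R2 from blue(g,c)
round 1: derive reach(g,h) via R2 from blue(g,h)
round 1: derive reach(h,b) via R2 from blue(h,b)
round 1: derive reach(b,b) via R4 from blue(b,i), edge(i,b)
round 1: derive reach(b,h) via R4 from blue(b,i), edge(i,h)
round 1: derive reach(c,b) via R4 from blue(c,i), edge(i,b)
round 1: derive reach(c,h) via R4 from blue(c,i), edge(i,h)
round 1: derive reach(e,b) via R4 from blue(e,d), edge(d,b)
round 1: derive reach(e,c) via R4 from blue(e,d), edge(d,c)
round 1: derive reach(e,e) via R4 from blue(e,d), edge(d,e)
round 1: derive reach(h,c) via R4 from blue(h,b), edge(b,c)
round 2: derive reach(b,c) via R3 from reach(b,b), edge(b,c)
round 2: derive reach(c,c) via R3 from reach(c,b), edge(b,c)
round 2: derive reach(e,g) via R3 from reach(e,e), edge(e,g)
round 2: derive reach(e,h) via R3 from reach(e,e), edge(e,h)
round 2: derive reach(e,i) via R3 from reach(e,e), edge(e,i)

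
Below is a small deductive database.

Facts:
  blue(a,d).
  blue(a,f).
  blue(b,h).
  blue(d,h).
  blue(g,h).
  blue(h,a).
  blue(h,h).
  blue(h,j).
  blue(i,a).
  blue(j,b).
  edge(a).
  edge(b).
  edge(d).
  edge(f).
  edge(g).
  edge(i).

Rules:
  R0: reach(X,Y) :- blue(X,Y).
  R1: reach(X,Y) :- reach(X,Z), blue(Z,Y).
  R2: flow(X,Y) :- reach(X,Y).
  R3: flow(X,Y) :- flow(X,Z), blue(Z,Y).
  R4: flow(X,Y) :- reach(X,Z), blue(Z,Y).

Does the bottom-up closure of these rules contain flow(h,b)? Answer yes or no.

yes

round 1: derive reach(a,d) via R0 from blue(a,d)
round 1: derive reach(a,f) via R0 from blue(a,f)
round 1: derive reach(b,h) via R0 from blue(b,h)
round 1: derive reach(d,h) via R0 from blue(d,h)
round 1: derive reach(g,h) via R0 from blue(g,h)
round 1: derive reach(h,a) via R0 from blue(h,a)
round 1: derive reach(h,h) via R0 from blue(h,h)
round 1: derive reach(h,j) via R0 from blue(h,j)
round 1: derive reach(i,a) via R0 from blue(i,a)
round 1: derive reach(j,b) via R0 from blue(j,b)
round 2: derive reach(a,h) via R1 from reach(a,d), blue(d,h)
round 2: derive reach(b,a) via R1 from reach(b,h), blue(h,a)
round 2: derive reach(b,j) via R1 from reach(b,h), blue(h,j)
round 2: derive reach(d,a) via R1 from reach(d,h), blue(h,a)
round 2: derive reach(d,j) via R1 from reach(d,h), blue(h,j)
round 2: derive reach(g,a) via R1 from reach(g,h), blue(h,a)
round 2: derive reach(g,j) via R1 from reach(g,h), blue(h,j)
round 2: derive reach(h,b) via R1 from reach(h,j), blue(j,b)
round 2: derive reach(h,d) via R1 from reach(h,a), blue(a,d)
round 2: derive reach(h,f) via R1 from reach(h,a), blue(a,f)
round 2: derive reach(i,d) via R1 from reach(i,a), blue(a,d)
round 2: derive reach(i,f) via R1 from reach(i,a), blue(a,f)
round 2: derive reach(j,h) via R1 from reach(j,b), blue(b,h)
round 2: derive flow(a,d) via R2 from reach(a,d)
round 2: derive flow(a,f) via R2 from reach(a,f)
round 2: derive flow(b,h) via R2 from reach(b,h)
round 2: derive flow(d,h) via R2 from reach(d,h)
round 2: derive flow(g,h) via R2 from reach(g,h)
round 2: derive flow(h,a) via R2 from reach(h,a)
round 2: derive flow(h,h) via R2 from reach(h,h)
round 2: derive flow(h,j) via R2 from reach(h,j)
round 2: derive flow(i,a) via R2 from reach(i,a)
round 2: derive flow(j,b) via R2 from reach(j,b)
round 2: derive flow(a,h) via R4 from reach(a,d), blue(d,h)
round 2: derive flow(b,a) via R4 from reach(b,h), blue(h,a)
round 2: derive flow(b,j) via R4 from reach(b,h), blue(h,j)
round 2: derive flow(d,a) via R4 from reach(d,h), blue(h,a)
round 2: derive flow(d,j) via R4 from reach(d,h), blue(h,j)
round 2: derive flow(g,a) via R4 from reach(g,h), blue(h,a)
round 2: derive flow(g,j) via R4 from reach(g,h), blue(h,j)
round 2: derive flow(h,b) via R4 from reach(h,j), blue(j,b)
round 2: derive flow(h,d) via R4 from reach(h,a), blue(a,d)
round 2: derive flow(h,f) via R4 from reach(h,a), blue(a,f)
round 2: derive flow(i,d) via R4 from reach(i,a), blue(a,d)
round 2: derive flow(i,f) via R4 from reach(i,a), blue(a,f)
round 2: derive flow(j,h) via R4 from reach(j,b), blue(b,h)
round 3: derive reach(a,a) via R1 from reach(a,h), blue(h,a)
round 3: derive reach(a,j) via R1 from reach(a,h), blue(h,j)
round 3: derive reach(b,b) via R1 from reach(b,j), blue(j,b)
round 3: derive reach(b,d) via R1 from reach(b,a), blue(a,d)
round 3: derive reach(b,f) via R1 from reach(b,a), blue(a,f)
round 3: derive reach(d,b) via R1 from reach(d,j), blue(j,b)
round 3: derive reach(d,d) via R1 from reach(d,a), blue(a,d)
round 3: derive reach(d,f) via R1 from reach(d,a), blue(a,f)
round 3: derive reach(g,b) via R1 from reach(g,j), blue(j,b)
round 3: derive reach(g,d) via R1 from reach(g,a), blue(a,d)
round 3: derive reach(g,f) via R1 from reach(g,a), blue(a,f)
round 3: derive reach(i,h) via R1 from reach(i,d), blue(d,h)
round 3: derive reach(j,a) via R1 from reach(j,h), blue(h,a)
round 3: derive reach(j,j) via R1 from reach(j,h), blue(h,j)
round 3: derive flow(a,a) via R3 from flow(a,h), blue(h,a)
round 3: derive flow(a,j) via R3 from flow(a,h), blue(h,j)
round 3: derive flow(b,b) via R3 from flow(b,j), blue(j,b)
round 3: derive flow(b,d) via R3 from flow(b,a), blue(a,d)
round 3: derive flow(b,f) via R3 from flow(b,a), blue(a,f)
round 3: derive flow(d,b) via R3 from flow(d,j), blue(j,b)
round 3: derive flow(d,d) via R3 from flow(d,a), blue(a,d)
round 3: derive flow(d,f) via R3 from flow(d,a), blue(a,f)
round 3: derive flow(g,b) via R3 from flow(g,j), blue(j,b)
round 3: derive flow(g,d) via R3 from flow(g,a), blue(a,d)
round 3: derive flow(g,f) via R3 from flow(g,a), blue(a,f)
round 3: derive flow(i,h) via R3 from flow(i,d), blue(d,h)
round 3: derive flow(j,a) via R3 from flow(j,h), blue(h,a)
round 3: derive flow(j,j) via R3 from flow(j,h), blue(h,j)
round 4: derive reach(a,b) via R1 from reach(a,j), blue(j,b)
round 4: derive reach(i,j) via R1 from reach(i,h), blue(h,j)
round 4: derive reach(j,d) via R1 from reach(j,a), blue(a,d)
round 4: derive reach(j,f) via R1 from reach(j,a), blue(a,f)
round 4: derive flow(a,b) via R3 from flow(a,j), blue(j,b)
round 4: derive flow(i,j) via R3 from flow(i,h), blue(h,j)
round 4: derive flow(j,d) via R3 from flow(j,a), blue(a,d)
round 4: derive flow(j,f) via R3 from flow(j,a), blue(a,f)
round 5: derive reach(i,b) via R1 from reach(i,j), blue(j,b)
round 5: derive flow(i,b) via R3 from flow(i,j), blue(j,b)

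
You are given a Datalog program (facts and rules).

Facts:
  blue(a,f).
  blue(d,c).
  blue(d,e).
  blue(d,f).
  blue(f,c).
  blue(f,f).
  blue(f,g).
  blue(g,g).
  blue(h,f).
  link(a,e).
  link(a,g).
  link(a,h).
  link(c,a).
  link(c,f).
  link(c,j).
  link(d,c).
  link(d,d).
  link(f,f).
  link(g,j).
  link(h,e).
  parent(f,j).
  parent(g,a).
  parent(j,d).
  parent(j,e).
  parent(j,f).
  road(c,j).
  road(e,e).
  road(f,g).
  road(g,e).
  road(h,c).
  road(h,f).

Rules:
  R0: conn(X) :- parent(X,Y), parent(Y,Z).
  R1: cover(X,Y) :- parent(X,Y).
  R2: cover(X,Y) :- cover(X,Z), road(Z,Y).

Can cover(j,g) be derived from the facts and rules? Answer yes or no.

round 1: derive cover(f,j) via R1 from parent(f,j)
round 1: derive cover(g,a) via R1 from parent(g,a)
round 1: derive cover(j,d) via R1 from parent(j,d)
round 1: derive cover(j,e) via R1 from parent(j,e)
round 1: derive cover(j,f) via R1 from parent(j,f)
round 2: derive cover(j,g) via R2 from cover(j,f), road(f,g)

yes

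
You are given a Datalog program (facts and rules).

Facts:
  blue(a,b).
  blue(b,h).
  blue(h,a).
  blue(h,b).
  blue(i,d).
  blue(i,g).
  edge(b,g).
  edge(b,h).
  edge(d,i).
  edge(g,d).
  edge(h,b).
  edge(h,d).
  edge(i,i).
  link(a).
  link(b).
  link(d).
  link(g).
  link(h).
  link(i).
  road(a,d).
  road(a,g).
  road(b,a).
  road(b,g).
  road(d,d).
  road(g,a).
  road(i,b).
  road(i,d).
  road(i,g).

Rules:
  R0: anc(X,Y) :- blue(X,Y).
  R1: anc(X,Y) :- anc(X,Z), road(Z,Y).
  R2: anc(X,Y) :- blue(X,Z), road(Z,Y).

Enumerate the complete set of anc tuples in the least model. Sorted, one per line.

round 1: derive anc(a,b) via R0 from blue(a,b)
round 1: derive anc(b,h) via R0 from blue(b,h)
round 1: derive anc(h,a) via R0 from blue(h,a)
round 1: derive anc(h,b) via R0 from blue(h,b)
round 1: derive anc(i,d) via R0 from blue(i,d)
round 1: derive anc(i,g) via R0 from blue(i,g)
round 1: derive anc(a,a) via R2 from blue(a,b), road(b,a)
round 1: derive anc(a,g) via R2 from blue(a,b), road(b,g)
round 1: derive anc(h,d) via R2 from blue(h,a), road(a,d)
round 1: derive anc(h,g) via R2 from blue(h,a), road(a,g)
round 1: derive anc(i,a) via R2 from blue(i,g), road(g,a)
round 2: derive anc(a,d) via R1 from anc(a,a), road(a,d)

anc(a,a)
anc(a,b)
anc(a,d)
anc(a,g)
anc(b,h)
anc(h,a)
anc(h,b)
anc(h,d)
anc(h,g)
anc(i,a)
anc(i,d)
anc(i,g)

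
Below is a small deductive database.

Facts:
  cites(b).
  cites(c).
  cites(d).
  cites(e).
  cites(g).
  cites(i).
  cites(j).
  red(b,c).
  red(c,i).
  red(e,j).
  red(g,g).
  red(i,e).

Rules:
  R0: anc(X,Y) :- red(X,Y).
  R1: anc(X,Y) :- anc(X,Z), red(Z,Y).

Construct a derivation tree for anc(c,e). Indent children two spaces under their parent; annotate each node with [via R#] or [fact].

round 1: derive anc(b,c) via R0 from red(b,c)
round 1: derive anc(c,i) via R0 from red(c,i)
round 1: derive anc(e,j) via R0 from red(e,j)
round 1: derive anc(g,g) via R0 from red(g,g)
round 1: derive anc(i,e) via R0 from red(i,e)
round 2: derive anc(b,i) via R1 from anc(b,c), red(c,i)
round 2: derive anc(c,e) via R1 from anc(c,i), red(i,e)
round 2: derive anc(i,j) via R1 from anc(i,e), red(e,j)
round 3: derive anc(b,e) via R1 from anc(b,i), red(i,e)
round 3: derive anc(c,j) via R1 from anc(c,e), red(e,j)
round 4: derive anc(b,j) via R1 from anc(b,e), red(e,j)

anc(c,e)  [via R1]
  anc(c,i)  [via R0]
    red(c,i)  [fact]
  red(i,e)  [fact]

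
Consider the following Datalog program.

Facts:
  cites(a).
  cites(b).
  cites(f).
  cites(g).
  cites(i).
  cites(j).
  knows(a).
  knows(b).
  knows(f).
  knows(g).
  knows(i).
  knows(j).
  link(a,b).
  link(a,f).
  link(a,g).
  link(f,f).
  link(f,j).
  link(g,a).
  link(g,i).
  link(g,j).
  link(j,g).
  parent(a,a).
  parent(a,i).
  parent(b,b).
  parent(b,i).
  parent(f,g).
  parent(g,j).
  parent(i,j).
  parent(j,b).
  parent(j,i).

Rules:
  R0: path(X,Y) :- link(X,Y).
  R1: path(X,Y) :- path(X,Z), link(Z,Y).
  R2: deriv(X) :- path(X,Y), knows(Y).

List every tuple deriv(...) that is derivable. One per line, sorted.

round 1: derive path(a,b) via R0 from link(a,b)
round 1: derive path(a,f) via R0 from link(a,f)
round 1: derive path(a,g) via R0 from link(a,g)
round 1: derive path(f,f) via R0 from link(f,f)
round 1: derive path(f,j) via R0 from link(f,j)
round 1: derive path(g,a) via R0 from link(g,a)
round 1: derive path(g,i) via R0 from link(g,i)
round 1: derive path(g,j) via R0 from link(g,j)
round 1: derive path(j,g) via R0 from link(j,g)
round 2: derive path(a,a) via R1 from path(a,g), link(g,a)
round 2: derive path(a,i) via R1 from path(a,g), link(g,i)
round 2: derive path(a,j) via R1 from path(a,f), link(f,j)
round 2: derive path(f,g) via R1 from path(f,j), link(j,g)
round 2: derive path(g,b) via R1 from path(g,a), link(a,b)
round 2: derive path(g,f) via R1 from path(g,a), link(a,f)
round 2: derive path(g,g) via R1 from path(g,a), link(a,g)
round 2: derive path(j,a) via R1 from path(j,g), link(g,a)
round 2: derive path(j,i) via R1 from path(j,g), link(g,i)
round 2: derive path(j,j) via R1 from path(j,g), link(g,j)
round 2: derive deriv(a) via R2 from path(a,b), knows(b)
round 2: derive deriv(f) via R2 from path(f,f), knows(f)
round 2: derive deriv(g) via R2 from path(g,a), knows(a)
round 2: derive deriv(j) via R2 from path(j,g), knows(g)
round 3: derive path(f,a) via R1 from path(f,g), link(g,a)
round 3: derive path(f,i) via R1 from path(f,g), link(g,i)
round 3: derive path(j,b) via R1 from path(j,a), link(a,b)
round 3: derive path(j,f) via R1 from path(j,a), link(a,f)
round 4: derive path(f,b) via R1 from path(f,a), link(a,b)

deriv(a)
deriv(f)
deriv(g)
deriv(j)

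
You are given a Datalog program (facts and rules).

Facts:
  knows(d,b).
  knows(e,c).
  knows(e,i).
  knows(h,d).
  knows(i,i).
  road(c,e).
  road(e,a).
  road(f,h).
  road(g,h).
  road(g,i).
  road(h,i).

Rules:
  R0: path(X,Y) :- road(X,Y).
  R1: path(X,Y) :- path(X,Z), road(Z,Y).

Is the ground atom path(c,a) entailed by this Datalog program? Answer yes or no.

round 1: derive path(c,e) via R0 from road(c,e)
round 1: derive path(e,a) via R0 from road(e,a)
round 1: derive path(f,h) via R0 from road(f,h)
round 1: derive path(g,h) via R0 from road(g,h)
round 1: derive path(g,i) via R0 from road(g,i)
round 1: derive path(h,i) via R0 from road(h,i)
round 2: derive path(c,a) via R1 from path(c,e), road(e,a)
round 2: derive path(f,i) via R1 from path(f,h), road(h,i)

yes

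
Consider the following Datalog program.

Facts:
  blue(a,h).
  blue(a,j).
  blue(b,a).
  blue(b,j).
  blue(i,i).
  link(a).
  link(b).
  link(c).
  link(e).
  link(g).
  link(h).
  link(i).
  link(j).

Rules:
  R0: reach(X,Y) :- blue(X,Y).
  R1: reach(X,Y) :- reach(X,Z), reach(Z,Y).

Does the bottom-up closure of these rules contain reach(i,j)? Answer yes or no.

no

round 1: derive reach(a,h) via R0 from blue(a,h)
round 1: derive reach(a,j) via R0 from blue(a,j)
round 1: derive reach(b,a) via R0 from blue(b,a)
round 1: derive reach(b,j) via R0 from blue(b,j)
round 1: derive reach(i,i) via R0 from blue(i,i)
round 2: derive reach(b,h) via R1 from reach(b,a), reach(a,h)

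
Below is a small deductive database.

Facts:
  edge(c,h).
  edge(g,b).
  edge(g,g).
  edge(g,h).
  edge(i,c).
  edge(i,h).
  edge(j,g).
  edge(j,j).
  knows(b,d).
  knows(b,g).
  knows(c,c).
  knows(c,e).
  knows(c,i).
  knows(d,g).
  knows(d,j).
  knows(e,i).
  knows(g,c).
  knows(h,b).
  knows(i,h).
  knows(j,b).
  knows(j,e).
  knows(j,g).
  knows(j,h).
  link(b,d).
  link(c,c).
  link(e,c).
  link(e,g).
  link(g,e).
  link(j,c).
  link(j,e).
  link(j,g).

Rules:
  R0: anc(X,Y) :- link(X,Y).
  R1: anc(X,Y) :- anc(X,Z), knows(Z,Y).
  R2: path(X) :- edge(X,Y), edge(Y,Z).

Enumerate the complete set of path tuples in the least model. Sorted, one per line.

path(g)
path(i)
path(j)

round 1: derive path(g) via R2 from edge(g,g), edge(g,b)
round 1: derive path(i) via R2 from edge(i,c), edge(c,h)
round 1: derive path(j) via R2 from edge(j,g), edge(g,b)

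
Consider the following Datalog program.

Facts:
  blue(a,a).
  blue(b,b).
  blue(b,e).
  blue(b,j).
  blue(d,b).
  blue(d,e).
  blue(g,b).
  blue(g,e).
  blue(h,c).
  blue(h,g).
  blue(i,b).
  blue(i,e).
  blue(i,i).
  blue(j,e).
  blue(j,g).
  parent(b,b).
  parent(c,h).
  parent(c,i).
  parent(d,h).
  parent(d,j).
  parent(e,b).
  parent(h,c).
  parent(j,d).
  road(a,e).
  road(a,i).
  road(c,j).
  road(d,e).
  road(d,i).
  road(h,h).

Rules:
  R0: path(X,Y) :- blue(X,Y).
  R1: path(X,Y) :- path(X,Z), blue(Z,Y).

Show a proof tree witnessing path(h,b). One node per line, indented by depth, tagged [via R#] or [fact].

path(h,b)  [via R1]
  path(h,g)  [via R0]
    blue(h,g)  [fact]
  blue(g,b)  [fact]

round 1: derive path(a,a) via R0 from blue(a,a)
round 1: derive path(b,b) via R0 from blue(b,b)
round 1: derive path(b,e) via R0 from blue(b,e)
round 1: derive path(b,j) via R0 from blue(b,j)
round 1: derive path(d,b) via R0 from blue(d,b)
round 1: derive path(d,e) via R0 from blue(d,e)
round 1: derive path(g,b) via R0 from blue(g,b)
round 1: derive path(g,e) via R0 from blue(g,e)
round 1: derive path(h,c) via R0 from blue(h,c)
round 1: derive path(h,g) via R0 from blue(h,g)
round 1: derive path(i,b) via R0 from blue(i,b)
round 1: derive path(i,e) via R0 from blue(i,e)
round 1: derive path(i,i) via R0 from blue(i,i)
round 1: derive path(j,e) via R0 from blue(j,e)
round 1: derive path(j,g) via R0 from blue(j,g)
round 2: derive path(b,g) via R1 from path(b,j), blue(j,g)
round 2: derive path(d,j) via R1 from path(d,b), blue(b,j)
round 2: derive path(g,j) via R1 from path(g,b), blue(b,j)
round 2: derive path(h,b) via R1 from path(h,g), blue(g,b)
round 2: derive path(h,e) via R1 from path(h,g), blue(g,e)
round 2: derive path(i,j) via R1 from path(i,b), blue(b,j)
round 2: derive path(j,b) via R1 from path(j,g), blue(g,b)
round 3: derive path(d,g) via R1 from path(d,j), blue(j,g)
round 3: derive path(g,g) via R1 from path(g,j), blue(j,g)
round 3: derive path(h,j) via R1 from path(h,b), blue(b,j)
round 3: derive path(i,g) via R1 from path(i,j), blue(j,g)
round 3: derive path(j,j) via R1 from path(j,b), blue(b,j)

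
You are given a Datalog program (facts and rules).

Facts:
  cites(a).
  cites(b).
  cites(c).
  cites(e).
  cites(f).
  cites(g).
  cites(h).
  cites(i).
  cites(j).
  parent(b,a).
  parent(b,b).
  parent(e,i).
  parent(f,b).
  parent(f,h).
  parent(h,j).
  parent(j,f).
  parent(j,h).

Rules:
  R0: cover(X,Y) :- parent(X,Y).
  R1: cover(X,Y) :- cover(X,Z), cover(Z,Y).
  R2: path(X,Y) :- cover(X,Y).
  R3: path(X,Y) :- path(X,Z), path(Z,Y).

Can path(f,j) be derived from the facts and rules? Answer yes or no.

round 1: derive cover(b,a) via R0 from parent(b,a)
round 1: derive cover(b,b) via R0 from parent(b,b)
round 1: derive cover(e,i) via R0 from parent(e,i)
round 1: derive cover(f,b) via R0 from parent(f,b)
round 1: derive cover(f,h) via R0 from parent(f,h)
round 1: derive cover(h,j) via R0 from parent(h,j)
round 1: derive cover(j,f) via R0 from parent(j,f)
round 1: derive cover(j,h) via R0 from parent(j,h)
round 2: derive cover(f,a) via R1 from cover(f,b), cover(b,a)
round 2: derive cover(f,j) via R1 from cover(f,h), cover(h,j)
round 2: derive cover(h,f) via R1 from cover(h,j), cover(j,f)
round 2: derive cover(h,h) via R1 from cover(h,j), cover(j,h)
round 2: derive cover(j,b) via R1 from cover(j,f), cover(f,b)
round 2: derive cover(j,j) via R1 from cover(j,h), cover(h,j)
round 2: derive path(b,a) via R2 from cover(b,a)
round 2: derive path(b,b) via R2 from cover(b,b)
round 2: derive path(e,i) via R2 from cover(e,i)
round 2: derive path(f,b) via R2 from cover(f,b)
round 2: derive path(f,h) via R2 from cover(f,h)
round 2: derive path(h,j) via R2 from cover(h,j)
round 2: derive path(j,f) via R2 from cover(j,f)
round 2: derive path(j,h) via R2 from cover(j,h)
round 3: derive cover(f,f) via R1 from cover(f,h), cover(h,f)
round 3: derive cover(h,a) via R1 from cover(h,f), cover(f,a)
round 3: derive cover(h,b) via R1 from cover(h,f), cover(f,b)
round 3: derive cover(j,a) via R1 from cover(j,b), cover(b,a)
round 3: derive path(f,a) via R2 from cover(f,a)
round 3: derive path(f,j) via R2 from cover(f,j)
round 3: derive path(h,f) via R2 from cover(h,f)
round 3: derive path(h,h) via R2 from cover(h,h)
round 3: derive path(j,b) via R2 from cover(j,b)
round 3: derive path(j,j) via R2 from cover(j,j)
round 4: derive path(f,f) via R2 from cover(f,f)
round 4: derive path(h,a) via R2 from cover(h,a)
round 4: derive path(h,b) via R2 from cover(h,b)
round 4: derive path(j,a) via R2 from cover(j,a)

yes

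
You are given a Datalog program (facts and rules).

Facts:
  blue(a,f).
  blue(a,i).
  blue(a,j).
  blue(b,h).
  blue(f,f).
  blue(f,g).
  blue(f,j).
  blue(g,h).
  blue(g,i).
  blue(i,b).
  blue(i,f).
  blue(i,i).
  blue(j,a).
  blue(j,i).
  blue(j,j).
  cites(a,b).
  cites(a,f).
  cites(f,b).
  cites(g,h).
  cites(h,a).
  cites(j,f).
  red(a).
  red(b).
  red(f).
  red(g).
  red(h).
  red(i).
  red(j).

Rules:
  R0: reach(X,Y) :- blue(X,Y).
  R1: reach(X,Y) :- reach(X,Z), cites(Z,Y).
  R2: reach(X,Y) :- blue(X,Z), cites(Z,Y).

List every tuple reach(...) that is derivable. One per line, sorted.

reach(a,b)
reach(a,f)
reach(a,i)
reach(a,j)
reach(b,a)
reach(b,b)
reach(b,f)
reach(b,h)
reach(f,a)
reach(f,b)
reach(f,f)
reach(f,g)
reach(f,h)
reach(f,j)
reach(g,a)
reach(g,b)
reach(g,f)
reach(g,h)
reach(g,i)
reach(i,b)
reach(i,f)
reach(i,i)
reach(j,a)
reach(j,b)
reach(j,f)
reach(j,i)
reach(j,j)

round 1: derive reach(a,f) via R0 from blue(a,f)
round 1: derive reach(a,i) via R0 from blue(a,i)
round 1: derive reach(a,j) via R0 from blue(a,j)
round 1: derive reach(b,h) via R0 from blue(b,h)
round 1: derive reach(f,f) via R0 from blue(f,f)
round 1: derive reach(f,g) via R0 from blue(f,g)
round 1: derive reach(f,j) via R0 from blue(f,j)
round 1: derive reach(g,h) via R0 from blue(g,h)
round 1: derive reach(g,i) via R0 from blue(g,i)
round 1: derive reach(i,b) via R0 from blue(i,b)
round 1: derive reach(i,f) via R0 from blue(i,f)
round 1: derive reach(i,i) via R0 from blue(i,i)
round 1: derive reach(j,a) via R0 from blue(j,a)
round 1: derive reach(j,i) via R0 from blue(j,i)
round 1: derive reach(j,j) via R0 from blue(j,j)
round 1: derive reach(a,b) via R2 from blue(a,f), cites(f,b)
round 1: derive reach(b,a) via R2 from blue(b,h), cites(h,a)
round 1: derive reach(f,b) via R2 from blue(f,f), cites(f,b)
round 1: derive reach(f,h) via R2 from blue(f,g), cites(g,h)
round 1: derive reach(g,a) via R2 from blue(g,h), cites(h,a)
round 1: derive reach(j,b) via R2 from blue(j,a), cites(a,b)
round 1: derive reach(j,f) via R2 from blue(j,a), cites(a,f)
round 2: derive reach(b,b) via R1 from reach(b,a), cites(a,b)
round 2: derive reach(b,f) via R1 from reach(b,a), cites(a,f)
round 2: derive reach(f,a) via R1 from reach(f,h), cites(h,a)
round 2: derive reach(g,b) via R1 from reach(g,a), cites(a,b)
round 2: derive reach(g,f) via R1 from reach(g,a), cites(a,f)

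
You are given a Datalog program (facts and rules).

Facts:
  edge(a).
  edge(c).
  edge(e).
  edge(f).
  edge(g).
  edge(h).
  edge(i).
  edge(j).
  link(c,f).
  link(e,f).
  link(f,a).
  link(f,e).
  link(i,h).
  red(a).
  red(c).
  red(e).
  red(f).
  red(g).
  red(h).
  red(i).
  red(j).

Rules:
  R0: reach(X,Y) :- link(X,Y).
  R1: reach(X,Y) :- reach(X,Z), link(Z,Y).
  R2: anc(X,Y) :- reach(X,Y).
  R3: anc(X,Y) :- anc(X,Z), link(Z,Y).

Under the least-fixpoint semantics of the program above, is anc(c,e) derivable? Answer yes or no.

round 1: derive reach(c,f) via R0 from link(c,f)
round 1: derive reach(e,f) via R0 from link(e,f)
round 1: derive reach(f,a) via R0 from link(f,a)
round 1: derive reach(f,e) via R0 from link(f,e)
round 1: derive reach(i,h) via R0 from link(i,h)
round 2: derive reach(c,a) via R1 from reach(c,f), link(f,a)
round 2: derive reach(c,e) via R1 from reach(c,f), link(f,e)
round 2: derive reach(e,a) via R1 from reach(e,f), link(f,a)
round 2: derive reach(e,e) via R1 from reach(e,f), link(f,e)
round 2: derive reach(f,f) via R1 from reach(f,e), link(e,f)
round 2: derive anc(c,f) via R2 from reach(c,f)
round 2: derive anc(e,f) via R2 from reach(e,f)
round 2: derive anc(f,a) via R2 from reach(f,a)
round 2: derive anc(f,e) via R2 from reach(f,e)
round 2: derive anc(i,h) via R2 from reach(i,h)
round 3: derive anc(c,a) via R2 from reach(c,a)
round 3: derive anc(c,e) via R2 from reach(c,e)
round 3: derive anc(e,a) via R2 from reach(e,a)
round 3: derive anc(e,e) via R2 from reach(e,e)
round 3: derive anc(f,f) via R2 from reach(f,f)

yes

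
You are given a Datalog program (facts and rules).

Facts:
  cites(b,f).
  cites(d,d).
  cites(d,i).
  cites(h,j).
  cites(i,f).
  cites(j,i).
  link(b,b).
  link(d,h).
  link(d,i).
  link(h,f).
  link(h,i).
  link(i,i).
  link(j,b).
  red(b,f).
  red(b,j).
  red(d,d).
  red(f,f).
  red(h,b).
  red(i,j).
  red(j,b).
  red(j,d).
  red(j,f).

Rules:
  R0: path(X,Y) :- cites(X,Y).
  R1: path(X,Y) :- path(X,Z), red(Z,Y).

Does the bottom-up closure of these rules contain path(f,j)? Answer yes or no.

round 1: derive path(b,f) via R0 from cites(b,f)
round 1: derive path(d,d) via R0 from cites(d,d)
round 1: derive path(d,i) via R0 from cites(d,i)
round 1: derive path(h,j) via R0 from cites(h,j)
round 1: derive path(i,f) via R0 from cites(i,f)
round 1: derive path(j,i) via R0 from cites(j,i)
round 2: derive path(d,j) via R1 from path(d,i), red(i,j)
round 2: derive path(h,b) via R1 from path(h,j), red(j,b)
round 2: derive path(h,d) via R1 from path(h,j), red(j,d)
round 2: derive path(h,f) via R1 from path(h,j), red(j,f)
round 2: derive path(j,j) via R1 from path(j,i), red(i,j)
round 3: derive path(d,b) via R1 from path(d,j), red(j,b)
round 3: derive path(d,f) via R1 from path(d,j), red(j,f)
round 3: derive path(j,b) via R1 from path(j,j), red(j,b)
round 3: derive path(j,d) via R1 from path(j,j), red(j,d)
round 3: derive path(j,f) via R1 from path(j,j), red(j,f)

no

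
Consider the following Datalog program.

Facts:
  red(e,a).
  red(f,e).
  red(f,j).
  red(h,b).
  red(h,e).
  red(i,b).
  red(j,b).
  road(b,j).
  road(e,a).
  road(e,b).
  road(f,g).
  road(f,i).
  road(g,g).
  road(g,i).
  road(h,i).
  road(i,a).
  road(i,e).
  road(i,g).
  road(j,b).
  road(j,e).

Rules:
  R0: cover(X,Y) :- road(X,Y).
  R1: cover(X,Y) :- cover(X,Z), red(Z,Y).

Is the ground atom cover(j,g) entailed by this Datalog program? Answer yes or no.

round 1: derive cover(b,j) via R0 from road(b,j)
round 1: derive cover(e,a) via R0 from road(e,a)
round 1: derive cover(e,b) via R0 from road(e,b)
round 1: derive cover(f,g) via R0 from road(f,g)
round 1: derive cover(f,i) via R0 from road(f,i)
round 1: derive cover(g,g) via R0 from road(g,g)
round 1: derive cover(g,i) via R0 from road(g,i)
round 1: derive cover(h,i) via R0 from road(h,i)
round 1: derive cover(i,a) via R0 from road(i,a)
round 1: derive cover(i,e) via R0 from road(i,e)
round 1: derive cover(i,g) via R0 from road(i,g)
round 1: derive cover(j,b) via R0 from road(j,b)
round 1: derive cover(j,e) via R0 from road(j,e)
round 2: derive cover(b,b) via R1 from cover(b,j), red(j,b)
round 2: derive cover(f,b) via R1 from cover(f,i), red(i,b)
round 2: derive cover(g,b) via R1 from cover(g,i), red(i,b)
round 2: derive cover(h,b) via R1 from cover(h,i), red(i,b)
round 2: derive cover(j,a) via R1 from cover(j,e), red(e,a)

no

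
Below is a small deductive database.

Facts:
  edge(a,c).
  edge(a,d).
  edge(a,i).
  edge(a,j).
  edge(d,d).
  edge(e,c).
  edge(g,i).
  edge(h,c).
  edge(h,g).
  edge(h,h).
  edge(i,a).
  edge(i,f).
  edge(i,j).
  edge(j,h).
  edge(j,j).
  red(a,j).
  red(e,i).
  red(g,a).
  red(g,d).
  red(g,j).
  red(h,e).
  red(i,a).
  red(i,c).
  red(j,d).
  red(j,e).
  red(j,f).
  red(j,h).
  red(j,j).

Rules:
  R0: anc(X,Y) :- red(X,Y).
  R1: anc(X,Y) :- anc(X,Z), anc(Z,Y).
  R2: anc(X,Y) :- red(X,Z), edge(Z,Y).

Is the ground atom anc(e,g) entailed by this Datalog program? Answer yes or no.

yes

round 1: derive anc(a,j) via R0 from red(a,j)
round 1: derive anc(e,i) via R0 from red(e,i)
round 1: derive anc(g,a) via R0 from red(g,a)
round 1: derive anc(g,d) via R0 from red(g,d)
round 1: derive anc(g,j) via R0 from red(g,j)
round 1: derive anc(h,e) via R0 from red(h,e)
round 1: derive anc(i,a) via R0 from red(i,a)
round 1: derive anc(i,c) via R0 from red(i,c)
round 1: derive anc(j,d) via R0 from red(j,d)
round 1: derive anc(j,e) via R0 from red(j,e)
round 1: derive anc(j,f) via R0 from red(j,f)
round 1: derive anc(j,h) via R0 from red(j,h)
round 1: derive anc(j,j) via R0 from red(j,j)
round 1: derive anc(a,h) via R2 from red(a,j), edge(j,h)
round 1: derive anc(e,a) via R2 from red(e,i), edge(i,a)
round 1: derive anc(e,f) via R2 from red(e,i), edge(i,f)
round 1: derive anc(e,j) via R2 from red(e,i), edge(i,j)
round 1: derive anc(g,c) via R2 from red(g,a), edge(a,c)
round 1: derive anc(g,h) via R2 from red(g,j), edge(j,h)
round 1: derive anc(g,i) via R2 from red(g,a), edge(a,i)
round 1: derive anc(h,c) via R2 from red(h,e), edge(e,c)
round 1: derive anc(i,d) via R2 from red(i,a), edge(a,d)
round 1: derive anc(i,i) via R2 from red(i,a), edge(a,i)
round 1: derive anc(i,j) via R2 from red(i,a), edge(a,j)
round 1: derive anc(j,c) via R2 from red(j,e), edge(e,c)
round 1: derive anc(j,g) via R2 from red(j,h), edge(h,g)
round 2: derive anc(a,c) via R1 from anc(a,h), anc(h,c)
round 2: derive anc(a,d) via R1 from anc(a,j), anc(j,d)
round 2: derive anc(a,e) via R1 from anc(a,h), anc(h,e)
round 2: derive anc(a,f) via R1 from anc(a,j), anc(j,f)
round 2: derive anc(a,g) via R1 from anc(a,j), anc(j,g)
round 2: derive anc(e,c) via R1 from anc(e,i), anc(i,c)
round 2: derive anc(e,d) via R1 from anc(e,i), anc(i,d)
round 2: derive anc(e,e) via R1 from anc(e,j), anc(j,e)
round 2: derive anc(e,g) via R1 from anc(e,j), anc(j,g)
round 2: derive anc(e,h) via R1 from anc(e,a), anc(a,h)
round 2: derive anc(g,e) via R1 from anc(g,h), anc(h,e)
round 2: derive anc(g,f) via R1 from anc(g,j), anc(j,f)
round 2: derive anc(g,g) via R1 from anc(g,j), anc(j,g)
round 2: derive anc(h,a) via R1 from anc(h,e), anc(e,a)
round 2: derive anc(h,f) via R1 from anc(h,e), anc(e,f)
round 2: derive anc(h,i) via R1 from anc(h,e), anc(e,i)
round 2: derive anc(h,j) via R1 from anc(h,e), anc(e,j)
round 2: derive anc(i,e) via R1 from anc(i,j), anc(j,e)
round 2: derive anc(i,f) via R1 from anc(i,j), anc(j,f)
round 2: derive anc(i,g) via R1 from anc(i,j), anc(j,g)
round 2: derive anc(i,h) via R1 from anc(i,a), anc(a,h)
round 2: derive anc(j,a) via R1 from anc(j,e), anc(e,a)
round 2: derive anc(j,i) via R1 from anc(j,e), anc(e,i)
round 3: derive anc(a,a) via R1 from anc(a,e), anc(e,a)
round 3: derive anc(a,i) via R1 from anc(a,e), anc(e,i)
round 3: derive anc(h,d) via R1 from anc(h,a), anc(a,d)
round 3: derive anc(h,g) via R1 from anc(h,a), anc(a,g)
round 3: derive anc(h,h) via R1 from anc(h,a), anc(a,h)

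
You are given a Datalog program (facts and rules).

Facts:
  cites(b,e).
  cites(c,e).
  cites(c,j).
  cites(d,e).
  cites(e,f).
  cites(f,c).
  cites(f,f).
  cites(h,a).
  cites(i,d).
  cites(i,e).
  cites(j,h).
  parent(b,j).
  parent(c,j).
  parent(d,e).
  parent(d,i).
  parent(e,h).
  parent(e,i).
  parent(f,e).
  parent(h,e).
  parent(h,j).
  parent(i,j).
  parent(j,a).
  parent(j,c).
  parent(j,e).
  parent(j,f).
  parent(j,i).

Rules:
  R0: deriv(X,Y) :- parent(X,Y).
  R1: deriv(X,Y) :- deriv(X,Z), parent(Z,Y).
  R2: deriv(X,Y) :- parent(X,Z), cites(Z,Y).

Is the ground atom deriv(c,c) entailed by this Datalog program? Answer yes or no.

yes

round 1: derive deriv(b,j) via R0 from parent(b,j)
round 1: derive deriv(c,j) via R0 from parent(c,j)
round 1: derive deriv(d,e) via R0 from parent(d,e)
round 1: derive deriv(d,i) via R0 from parent(d,i)
round 1: derive deriv(e,h) via R0 from parent(e,h)
round 1: derive deriv(e,i) via R0 from parent(e,i)
round 1: derive deriv(f,e) via R0 from parent(f,e)
round 1: derive deriv(h,e) via R0 from parent(h,e)
round 1: derive deriv(h,j) via R0 from parent(h,j)
round 1: derive deriv(i,j) via R0 from parent(i,j)
round 1: derive deriv(j,a) via R0 from parent(j,a)
round 1: derive deriv(j,c) via R0 from parent(j,c)
round 1: derive deriv(j,e) via R0 from parent(j,e)
round 1: derive deriv(j,f) via R0 from parent(j,f)
round 1: derive deriv(j,i) via R0 from parent(j,i)
round 1: derive deriv(b,h) via R2 from parent(b,j), cites(j,h)
round 1: derive deriv(c,h) via R2 from parent(c,j), cites(j,h)
round 1: derive deriv(d,d) via R2 from parent(d,i), cites(i,d)
round 1: derive deriv(d,f) via R2 from parent(d,e), cites(e,f)
round 1: derive deriv(e,a) via R2 from parent(e,h), cites(h,a)
round 1: derive deriv(e,d) via R2 from parent(e,i), cites(i,d)
round 1: derive deriv(e,e) via R2 from parent(e,i), cites(i,e)
round 1: derive deriv(f,f) via R2 from parent(f,e), cites(e,f)
round 1: derive deriv(h,f) via R2 from parent(h,e), cites(e,f)
round 1: derive deriv(h,h) via R2 from parent(h,j), cites(j,h)
round 1: derive deriv(i,h) via R2 from parent(i,j), cites(j,h)
round 1: derive deriv(j,d) via R2 from parent(j,i), cites(i,d)
round 1: derive deriv(j,j) via R2 from parent(j,c), cites(c,j)
round 2: derive deriv(b,a) via R1 from deriv(b,j), parent(j,a)
round 2: derive deriv(b,c) via R1 from deriv(b,j), parent(j,c)
round 2: derive deriv(b,e) via R1 from deriv(b,h), parent(h,e)
round 2: derive deriv(b,f) via R1 from deriv(b,j), parent(j,f)
round 2: derive deriv(b,i) via R1 from deriv(b,j), parent(j,i)
round 2: derive deriv(c,a) via R1 from deriv(c,j), parent(j,a)
round 2: derive deriv(c,c) via R1 from deriv(c,j), parent(j,c)
round 2: derive deriv(c,e) via R1 from deriv(c,h), parent(h,e)
round 2: derive deriv(c,f) via R1 from deriv(c,j), parent(j,f)
round 2: derive deriv(c,i) via R1 from deriv(c,j), parent(j,i)
round 2: derive deriv(d,h) via R1 from deriv(d,e), parent(e,h)
round 2: derive deriv(d,j) via R1 from deriv(d,i), parent(i,j)
round 2: derive deriv(e,j) via R1 from deriv(e,h), parent(h,j)
round 2: derive deriv(f,h) via R1 from deriv(f,e), parent(e,h)
round 2: derive deriv(f,i) via R1 from deriv(f,e), parent(e,i)
round 2: derive deriv(h,a) via R1 from deriv(h,j), parent(j,a)
round 2: derive deriv(h,c) via R1 from deriv(h,j), parent(j,c)
round 2: derive deriv(h,i) via R1 from deriv(h,e), parent(e,i)
round 2: derive deriv(i,a) via R1 from deriv(i,j), parent(j,a)
round 2: derive deriv(i,c) via R1 from deriv(i,j), parent(j,c)
round 2: derive deriv(i,e) via R1 from deriv(i,h), parent(h,e)
round 2: derive deriv(i,f) via R1 from deriv(i,j), parent(j,f)
round 2: derive deriv(i,i) via R1 from deriv(i,j), parent(j,i)
round 2: derive deriv(j,h) via R1 from deriv(j,e), parent(e,h)
round 3: derive deriv(d,a) via R1 from deriv(d,j), parent(j,a)
round 3: derive deriv(d,c) via R1 from deriv(d,j), parent(j,c)
round 3: derive deriv(e,c) via R1 from deriv(e,j), parent(j,c)
round 3: derive deriv(e,f) via R1 from deriv(e,j), parent(j,f)
round 3: derive deriv(f,j) via R1 from deriv(f,h), parent(h,j)
round 4: derive deriv(f,a) via R1 from deriv(f,j), parent(j,a)
round 4: derive deriv(f,c) via R1 from deriv(f,j), parent(j,c)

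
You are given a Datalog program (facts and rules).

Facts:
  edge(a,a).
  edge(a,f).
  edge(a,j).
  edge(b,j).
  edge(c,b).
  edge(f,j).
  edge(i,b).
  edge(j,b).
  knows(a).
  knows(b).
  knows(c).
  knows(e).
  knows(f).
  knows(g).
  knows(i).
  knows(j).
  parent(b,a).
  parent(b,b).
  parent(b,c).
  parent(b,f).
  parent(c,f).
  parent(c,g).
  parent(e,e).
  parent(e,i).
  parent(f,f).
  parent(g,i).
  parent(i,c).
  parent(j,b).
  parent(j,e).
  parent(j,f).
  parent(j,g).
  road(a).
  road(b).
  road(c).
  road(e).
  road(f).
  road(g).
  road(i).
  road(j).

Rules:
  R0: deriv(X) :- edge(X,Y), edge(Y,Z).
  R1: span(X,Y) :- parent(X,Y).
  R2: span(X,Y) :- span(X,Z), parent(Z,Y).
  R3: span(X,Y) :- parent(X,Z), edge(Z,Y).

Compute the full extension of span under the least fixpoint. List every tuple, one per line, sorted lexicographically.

span(b,a)
span(b,b)
span(b,c)
span(b,e)
span(b,f)
span(b,g)
span(b,i)
span(b,j)
span(c,a)
span(c,b)
span(c,c)
span(c,e)
span(c,f)
span(c,g)
span(c,i)
span(c,j)
span(e,a)
span(e,b)
span(e,c)
span(e,e)
span(e,f)
span(e,g)
span(e,i)
span(f,a)
span(f,b)
span(f,c)
span(f,e)
span(f,f)
span(f,g)
span(f,i)
span(f,j)
span(g,a)
span(g,b)
span(g,c)
span(g,f)
span(g,g)
span(g,i)
span(i,a)
span(i,b)
span(i,c)
span(i,f)
span(i,g)
span(i,i)
span(j,a)
span(j,b)
span(j,c)
span(j,e)
span(j,f)
span(j,g)
span(j,i)
span(j,j)

round 1: derive span(b,a) via R1 from parent(b,a)
round 1: derive span(b,b) via R1 from parent(b,b)
round 1: derive span(b,c) via R1 from parent(b,c)
round 1: derive span(b,f) via R1 from parent(b,f)
round 1: derive span(c,f) via R1 from parent(c,f)
round 1: derive span(c,g) via R1 from parent(c,g)
round 1: derive span(e,e) via R1 from parent(e,e)
round 1: derive span(e,i) via R1 from parent(e,i)
round 1: derive span(f,f) via R1 from parent(f,f)
round 1: derive span(g,i) via R1 from parent(g,i)
round 1: derive span(i,c) via R1 from parent(i,c)
round 1: derive span(j,b) via R1 from parent(j,b)
round 1: derive span(j,e) via R1 from parent(j,e)
round 1: derive span(j,f) via R1 from parent(j,f)
round 1: derive span(j,g) via R1 from parent(j,g)
round 1: derive span(b,j) via R3 from parent(b,a), edge(a,j)
round 1: derive span(c,j) via R3 from parent(c,f), edge(f,j)
round 1: derive span(e,b) via R3 from parent(e,i), edge(i,b)
round 1: derive span(f,j) via R3 from parent(f,f), edge(f,j)
round 1: derive span(g,b) via R3 from parent(g,i), edge(i,b)
round 1: derive span(i,b) via R3 from parent(i,c), edge(c,b)
round 1: derive span(j,j) via R3 from parent(j,b), edge(b,j)
round 2: derive span(b,e) via R2 from span(b,j), parent(j,e)
round 2: derive span(b,g) via R2 from span(b,c), parent(c,g)
round 2: derive span(c,b) via R2 from span(c,j), parent(j,b)
round 2: derive span(c,e) via R2 from span(c,j), parent(j,e)
round 2: derive span(c,i) via R2 from span(c,g), parent(g,i)
round 2: derive span(e,a) via R2 from span(e,b), parent(b,a)
round 2: derive span(e,c) via R2 from span(e,b), parent(b,c)
round 2: derive span(e,f) via R2 from span(e,b), parent(b,f)
round 2: derive span(f,b) via R2 from span(f,j), parent(j,b)
round 2: derive span(f,e) via R2 from span(f,j), parent(j,e)
round 2: derive span(f,g) via R2 from span(f,j), parent(j,g)
round 2: derive span(g,a) via R2 from span(g,b), parent(b,a)
round 2: derive span(g,c) via R2 from span(g,b), parent(b,c)
round 2: derive span(g,f) via R2 from span(g,b), parent(b,f)
round 2: derive span(i,a) via R2 from span(i,b), parent(b,a)
round 2: derive span(i,f) via R2 from span(i,b), parent(b,f)
round 2: derive span(i,g) via R2 from span(i,c), parent(c,g)
round 2: derive span(j,a) via R2 from span(j,b), parent(b,a)
round 2: derive span(j,c) via R2 from span(j,b), parent(b,c)
round 2: derive span(j,i) via R2 from span(j,e), parent(e,i)
round 3: derive span(b,i) via R2 from span(b,e), parent(e,i)
round 3: derive span(c,a) via R2 from span(c,b), parent(b,a)
round 3: derive span(c,c) via R2 from span(c,b), parent(b,c)
round 3: derive span(e,g) via R2 from span(e,c), parent(c,g)
round 3: derive span(f,a) via R2 from span(f,b), parent(b,a)
round 3: derive span(f,c) via R2 from span(f,b), parent(b,c)
round 3: derive span(f,i) via R2 from span(f,e), parent(e,i)
round 3: derive span(g,g) via R2 from span(g,c), parent(c,g)
round 3: derive span(i,i) via R2 from span(i,g), parent(g,i)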